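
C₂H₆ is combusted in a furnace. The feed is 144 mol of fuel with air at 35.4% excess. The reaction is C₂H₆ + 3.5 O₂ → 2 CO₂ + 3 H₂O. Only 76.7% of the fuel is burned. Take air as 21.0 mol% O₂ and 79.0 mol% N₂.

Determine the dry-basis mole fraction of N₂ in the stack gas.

Stoichiometric O₂ = 3.5 × 144 = 504 mol; O₂ fed = 504 × 1.354 = 682.4 mol.
N₂ fed = 682.4 × 79/21 = 2567 mol.
Fuel reacted = 0.767 × 144 → ξ = 110.4 mol.
Outlet (n = n₀ + ν ξ):
  C₂H₆: 144 − 1(110.4) = 33.55
  O₂: 682.4 − 3.5(110.4) = 295.8
  N₂: 2567 (inert)
  CO₂: 0 + 2(110.4) = 220.9
  H₂O: 0 + 3(110.4) = 331.3
Dry total = 3117 mol; y_N₂ (dry) = 2567 / 3117 = 0.8235.

0.823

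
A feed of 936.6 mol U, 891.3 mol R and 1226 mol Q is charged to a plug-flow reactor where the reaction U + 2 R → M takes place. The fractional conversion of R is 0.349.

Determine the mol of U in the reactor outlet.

R reacted = 0.349 × 891.3 = 311.1 mol; ν_R = −2, so ξ = 311.1/2 = 155.5 mol.
Outlet amounts (n = n₀ + ν ξ):
  U: 936.6 − 1(155.5) = 781.1
  R: 891.3 − 2(155.5) = 580.2
  M: 0 + 1(155.5) = 155.5
  Q: 1226 (inert)

781 mol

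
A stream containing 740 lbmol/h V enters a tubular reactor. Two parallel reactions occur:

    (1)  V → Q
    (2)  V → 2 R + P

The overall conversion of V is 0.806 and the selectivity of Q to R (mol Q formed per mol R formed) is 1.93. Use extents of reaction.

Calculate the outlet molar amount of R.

245 lbmol/h

Conversion of V: V consumed = 0.806 × 740 = 596.4 lbmol/h = 1ξ₁ + 1ξ₂.
Selectivity: 1ξ₁ / (2ξ₂) = 1.93 → ξ₁ = 3.86 ξ₂.
Substitute: (1·3.86 + 1) ξ₂ = 596.4 → ξ₂ = 122.7 lbmol/h, ξ₁ = 473.7 lbmol/h.
Outlet amounts (n = n₀ + Σ ν·ξ):
  V: 740 − 1(473.7) − 1(122.7) = 143.6
  Q: 0 + 1(473.7) = 473.7
  R: 0 + 2(122.7) = 245.4
  P: 0 + 1(122.7) = 122.7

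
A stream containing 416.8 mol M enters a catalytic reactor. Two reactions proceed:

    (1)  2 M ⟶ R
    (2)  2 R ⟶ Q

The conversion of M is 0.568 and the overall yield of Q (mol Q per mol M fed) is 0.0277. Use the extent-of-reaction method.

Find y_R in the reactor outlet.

Conversion of M: M consumed = 2ξ₁ = 0.568 × 416.8 → ξ₁ = 118.4 mol.
Yield of Q: 1ξ₂ / 416.8 = 0.0277 → ξ₂ = 11.55 mol.
Outlet amounts (n = n₀ + Σ ν·ξ):
  M: 416.8 − 2(118.4) = 180.1
  R: 0 + 1(118.4) − 2(11.55) = 95.28
  Q: 0 + 1(11.55) = 11.55
Total out = 286.9 mol; y_R = 95.28 / 286.9 = 0.3321.

0.332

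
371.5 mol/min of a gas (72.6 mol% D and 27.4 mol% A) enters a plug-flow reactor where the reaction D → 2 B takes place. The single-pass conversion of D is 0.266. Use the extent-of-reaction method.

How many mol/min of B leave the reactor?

143 mol/min

D reacted = 0.266 × 269.7 = 71.74 mol/min; ν_D = −1, so ξ = 71.74/1 = 71.74 mol/min.
Outlet amounts (n = n₀ + ν ξ):
  D: 269.7 − 1(71.74) = 198
  B: 0 + 2(71.74) = 143.5
  A: 101.8 (inert)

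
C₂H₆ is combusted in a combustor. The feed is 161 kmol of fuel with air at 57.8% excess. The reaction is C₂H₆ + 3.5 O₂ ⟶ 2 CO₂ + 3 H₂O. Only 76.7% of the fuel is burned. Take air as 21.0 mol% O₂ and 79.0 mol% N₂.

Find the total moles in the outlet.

Stoichiometric O₂ = 3.5 × 161 = 563.5 kmol; O₂ fed = 563.5 × 1.578 = 889.2 kmol.
N₂ fed = 889.2 × 79/21 = 3345 kmol.
Fuel reacted = 0.767 × 161 → ξ = 123.5 kmol.
Outlet (n = n₀ + ν ξ):
  C₂H₆: 161 − 1(123.5) = 37.51
  O₂: 889.2 − 3.5(123.5) = 457
  N₂: 3345 (inert)
  CO₂: 0 + 2(123.5) = 247
  H₂O: 0 + 3(123.5) = 370.5
Total out = 37.51 + 457 + 3345 + 247 + 370.5 = 4457 kmol.

4460 kmol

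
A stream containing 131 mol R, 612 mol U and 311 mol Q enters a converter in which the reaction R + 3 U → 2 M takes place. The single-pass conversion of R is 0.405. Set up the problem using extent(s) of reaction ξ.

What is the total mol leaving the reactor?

948 mol

R reacted = 0.405 × 131 = 53.06 mol; ν_R = −1, so ξ = 53.06/1 = 53.06 mol.
Outlet amounts (n = n₀ + ν ξ):
  R: 131 − 1(53.06) = 77.94
  U: 612 − 3(53.06) = 452.8
  M: 0 + 2(53.06) = 106.1
  Q: 311 (inert)
Total out = 77.94 + 452.8 + 106.1 + 311 = 947.9 mol.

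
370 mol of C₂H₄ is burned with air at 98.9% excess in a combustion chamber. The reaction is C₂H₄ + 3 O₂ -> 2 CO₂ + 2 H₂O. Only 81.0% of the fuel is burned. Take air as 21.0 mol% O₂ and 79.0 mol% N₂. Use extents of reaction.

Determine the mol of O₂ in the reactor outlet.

Stoichiometric O₂ = 3 × 370 = 1110 mol; O₂ fed = 1110 × 1.989 = 2208 mol.
N₂ fed = 2208 × 79/21 = 8305 mol.
Fuel reacted = 0.81 × 370 → ξ = 299.7 mol.
Outlet (n = n₀ + ν ξ):
  C₂H₄: 370 − 1(299.7) = 70.3
  O₂: 2208 − 3(299.7) = 1309
  N₂: 8305 (inert)
  CO₂: 0 + 2(299.7) = 599.4
  H₂O: 0 + 2(299.7) = 599.4

1310 mol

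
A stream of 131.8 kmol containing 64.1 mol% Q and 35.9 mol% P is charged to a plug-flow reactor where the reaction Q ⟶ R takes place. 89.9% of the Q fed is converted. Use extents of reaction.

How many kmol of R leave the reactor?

76 kmol

Q reacted = 0.899 × 84.48 = 75.95 kmol; ν_Q = −1, so ξ = 75.95/1 = 75.95 kmol.
Outlet amounts (n = n₀ + ν ξ):
  Q: 84.48 − 1(75.95) = 8.533
  R: 0 + 1(75.95) = 75.95
  P: 47.32 (inert)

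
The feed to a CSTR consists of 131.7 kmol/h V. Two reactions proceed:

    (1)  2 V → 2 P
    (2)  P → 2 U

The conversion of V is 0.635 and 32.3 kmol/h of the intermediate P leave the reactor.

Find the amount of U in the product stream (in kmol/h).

103 kmol/h

Conversion of V: V consumed = 2ξ₁ = 0.635 × 131.7 → ξ₁ = 41.81 kmol/h.
P balance: n_P = 0 + 2ξ₁ − 1ξ₂ = 32.3 → ξ₂ = (2·41.81 − 32.3)/1 = 51.33 kmol/h.
Outlet amounts (n = n₀ + Σ ν·ξ):
  V: 131.7 − 2(41.81) = 48.07
  P: 0 + 2(41.81) − 1(51.33) = 32.3
  U: 0 + 2(51.33) = 102.7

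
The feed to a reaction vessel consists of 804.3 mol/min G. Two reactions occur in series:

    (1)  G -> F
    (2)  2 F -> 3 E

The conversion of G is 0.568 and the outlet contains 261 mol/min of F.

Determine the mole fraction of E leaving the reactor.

0.326

Conversion of G: G consumed = 1ξ₁ = 0.568 × 804.3 → ξ₁ = 456.8 mol/min.
F balance: n_F = 0 + 1ξ₁ − 2ξ₂ = 261 → ξ₂ = (1·456.8 − 261)/2 = 97.92 mol/min.
Outlet amounts (n = n₀ + Σ ν·ξ):
  G: 804.3 − 1(456.8) = 347.5
  F: 0 + 1(456.8) − 2(97.92) = 261
  E: 0 + 3(97.92) = 293.8
Total out = 902.2 mol/min; y_E = 293.8 / 902.2 = 0.3256.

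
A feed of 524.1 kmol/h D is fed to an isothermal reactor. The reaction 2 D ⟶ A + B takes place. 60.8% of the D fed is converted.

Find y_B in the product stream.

D reacted = 0.608 × 524.1 = 318.7 kmol/h; ν_D = −2, so ξ = 318.7/2 = 159.3 kmol/h.
Outlet amounts (n = n₀ + ν ξ):
  D: 524.1 − 2(159.3) = 205.4
  A: 0 + 1(159.3) = 159.3
  B: 0 + 1(159.3) = 159.3
Total out = 524.1 kmol/h; y_B = 159.3 / 524.1 = 0.304.

0.304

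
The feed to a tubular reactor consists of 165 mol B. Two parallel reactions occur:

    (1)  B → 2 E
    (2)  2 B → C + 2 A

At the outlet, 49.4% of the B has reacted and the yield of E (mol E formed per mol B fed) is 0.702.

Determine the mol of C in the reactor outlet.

Yield of E: 2ξ₁ / 165 = 0.702 → ξ₁ = 57.91 mol.
Conversion of B: 1ξ₁ + 2ξ₂ = 0.494 × 165 = 81.51 → ξ₂ = 11.8 mol.
Outlet amounts (n = n₀ + Σ ν·ξ):
  B: 165 − 1(57.91) − 2(11.8) = 83.49
  E: 0 + 2(57.91) = 115.8
  C: 0 + 1(11.8) = 11.8
  A: 0 + 2(11.8) = 23.6

11.8 mol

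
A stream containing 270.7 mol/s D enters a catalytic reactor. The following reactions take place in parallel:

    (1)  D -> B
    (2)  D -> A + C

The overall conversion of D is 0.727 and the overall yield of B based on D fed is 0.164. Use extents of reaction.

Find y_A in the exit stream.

Yield of B: 1ξ₁ / 270.7 = 0.164 → ξ₁ = 44.39 mol/s.
Conversion of D: 1ξ₁ + 1ξ₂ = 0.727 × 270.7 = 196.8 → ξ₂ = 152.4 mol/s.
Outlet amounts (n = n₀ + Σ ν·ξ):
  D: 270.7 − 1(44.39) − 1(152.4) = 73.9
  B: 0 + 1(44.39) = 44.39
  A: 0 + 1(152.4) = 152.4
  C: 0 + 1(152.4) = 152.4
Total out = 423.1 mol/s; y_A = 152.4 / 423.1 = 0.3602.

0.36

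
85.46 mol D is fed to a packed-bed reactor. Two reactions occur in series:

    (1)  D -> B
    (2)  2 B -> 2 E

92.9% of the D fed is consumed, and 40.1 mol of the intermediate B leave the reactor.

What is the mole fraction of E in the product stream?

0.46

Conversion of D: D consumed = 1ξ₁ = 0.929 × 85.46 → ξ₁ = 79.39 mol.
B balance: n_B = 0 + 1ξ₁ − 2ξ₂ = 40.1 → ξ₂ = (1·79.39 − 40.1)/2 = 19.65 mol.
Outlet amounts (n = n₀ + Σ ν·ξ):
  D: 85.46 − 1(79.39) = 6.068
  B: 0 + 1(79.39) − 2(19.65) = 40.1
  E: 0 + 2(19.65) = 39.29
Total out = 85.46 mol; y_E = 39.29 / 85.46 = 0.4598.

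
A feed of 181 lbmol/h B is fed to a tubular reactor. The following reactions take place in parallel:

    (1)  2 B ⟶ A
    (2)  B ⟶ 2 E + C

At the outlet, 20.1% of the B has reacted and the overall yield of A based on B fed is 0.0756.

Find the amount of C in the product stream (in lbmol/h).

9.01 lbmol/h

Yield of A: 1ξ₁ / 181 = 0.0756 → ξ₁ = 13.68 lbmol/h.
Conversion of B: 2ξ₁ + 1ξ₂ = 0.201 × 181 = 36.38 → ξ₂ = 9.014 lbmol/h.
Outlet amounts (n = n₀ + Σ ν·ξ):
  B: 181 − 2(13.68) − 1(9.014) = 144.6
  A: 0 + 1(13.68) = 13.68
  E: 0 + 2(9.014) = 18.03
  C: 0 + 1(9.014) = 9.014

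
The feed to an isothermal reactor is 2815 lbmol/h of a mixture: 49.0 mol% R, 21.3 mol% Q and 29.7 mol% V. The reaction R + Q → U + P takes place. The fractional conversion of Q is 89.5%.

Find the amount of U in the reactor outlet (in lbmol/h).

Q reacted = 0.895 × 599.6 = 536.6 lbmol/h; ν_Q = −1, so ξ = 536.6/1 = 536.6 lbmol/h.
Outlet amounts (n = n₀ + ν ξ):
  R: 1379 − 1(536.6) = 842.7
  Q: 599.6 − 1(536.6) = 62.96
  U: 0 + 1(536.6) = 536.6
  P: 0 + 1(536.6) = 536.6
  V: 836.1 (inert)

537 lbmol/h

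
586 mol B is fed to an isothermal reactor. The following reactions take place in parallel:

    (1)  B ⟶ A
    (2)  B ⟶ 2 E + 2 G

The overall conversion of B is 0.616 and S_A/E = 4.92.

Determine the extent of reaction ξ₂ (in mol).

Conversion of B: B consumed = 0.616 × 586 = 361 mol = 1ξ₁ + 1ξ₂.
Selectivity: 1ξ₁ / (2ξ₂) = 4.92 → ξ₁ = 9.84 ξ₂.
Substitute: (1·9.84 + 1) ξ₂ = 361 → ξ₂ = 33.3 mol, ξ₁ = 327.7 mol.
Outlet amounts (n = n₀ + Σ ν·ξ):
  B: 586 − 1(327.7) − 1(33.3) = 225
  A: 0 + 1(327.7) = 327.7
  E: 0 + 2(33.3) = 66.6
  G: 0 + 2(33.3) = 66.6

ξ₂ = 33.3 mol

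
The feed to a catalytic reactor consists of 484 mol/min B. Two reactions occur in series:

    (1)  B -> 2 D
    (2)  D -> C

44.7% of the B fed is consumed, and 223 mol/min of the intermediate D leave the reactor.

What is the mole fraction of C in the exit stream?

Conversion of B: B consumed = 1ξ₁ = 0.447 × 484 → ξ₁ = 216.3 mol/min.
D balance: n_D = 0 + 2ξ₁ − 1ξ₂ = 223 → ξ₂ = (2·216.3 − 223)/1 = 209.7 mol/min.
Outlet amounts (n = n₀ + Σ ν·ξ):
  B: 484 − 1(216.3) = 267.7
  D: 0 + 2(216.3) − 1(209.7) = 223
  C: 0 + 1(209.7) = 209.7
Total out = 700.3 mol/min; y_C = 209.7 / 700.3 = 0.2994.

0.299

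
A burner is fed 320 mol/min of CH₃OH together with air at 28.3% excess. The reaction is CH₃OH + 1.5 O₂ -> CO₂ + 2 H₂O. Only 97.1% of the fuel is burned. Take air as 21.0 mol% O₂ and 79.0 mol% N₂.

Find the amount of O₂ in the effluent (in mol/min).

150 mol/min

Stoichiometric O₂ = 1.5 × 320 = 480 mol/min; O₂ fed = 480 × 1.283 = 615.8 mol/min.
N₂ fed = 615.8 × 79/21 = 2317 mol/min.
Fuel reacted = 0.971 × 320 → ξ = 310.7 mol/min.
Outlet (n = n₀ + ν ξ):
  CH₃OH: 320 − 1(310.7) = 9.28
  O₂: 615.8 − 1.5(310.7) = 149.8
  N₂: 2317 (inert)
  CO₂: 0 + 1(310.7) = 310.7
  H₂O: 0 + 2(310.7) = 621.4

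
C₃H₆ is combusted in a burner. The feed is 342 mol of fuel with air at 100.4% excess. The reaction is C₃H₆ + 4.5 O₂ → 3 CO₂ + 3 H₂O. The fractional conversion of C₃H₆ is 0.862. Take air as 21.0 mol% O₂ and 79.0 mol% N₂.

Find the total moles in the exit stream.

Stoichiometric O₂ = 4.5 × 342 = 1539 mol; O₂ fed = 1539 × 2.004 = 3084 mol.
N₂ fed = 3084 × 79/21 = 11600 mol.
Fuel reacted = 0.862 × 342 → ξ = 294.8 mol.
Outlet (n = n₀ + ν ξ):
  C₃H₆: 342 − 1(294.8) = 47.2
  O₂: 3084 − 4.5(294.8) = 1758
  N₂: 11600 (inert)
  CO₂: 0 + 3(294.8) = 884.4
  H₂O: 0 + 3(294.8) = 884.4
Total out = 47.2 + 1758 + 11600 + 884.4 + 884.4 = 15180 mol.

15200 mol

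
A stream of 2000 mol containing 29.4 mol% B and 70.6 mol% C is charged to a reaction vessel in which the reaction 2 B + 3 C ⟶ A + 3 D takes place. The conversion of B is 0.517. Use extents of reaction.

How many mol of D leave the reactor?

B reacted = 0.517 × 588 = 304 mol; ν_B = −2, so ξ = 304/2 = 152 mol.
Outlet amounts (n = n₀ + ν ξ):
  B: 588 − 2(152) = 284
  C: 1412 − 3(152) = 956
  A: 0 + 1(152) = 152
  D: 0 + 3(152) = 456

456 mol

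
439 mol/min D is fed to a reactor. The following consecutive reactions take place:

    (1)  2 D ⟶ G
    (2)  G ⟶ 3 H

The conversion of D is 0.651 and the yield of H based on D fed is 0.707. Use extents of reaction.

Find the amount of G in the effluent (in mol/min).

39.4 mol/min

Conversion of D: D consumed = 2ξ₁ = 0.651 × 439 → ξ₁ = 142.9 mol/min.
Yield of H: 3ξ₂ / 439 = 0.707 → ξ₂ = 103.5 mol/min.
Outlet amounts (n = n₀ + Σ ν·ξ):
  D: 439 − 2(142.9) = 153.2
  G: 0 + 1(142.9) − 1(103.5) = 39.44
  H: 0 + 3(103.5) = 310.4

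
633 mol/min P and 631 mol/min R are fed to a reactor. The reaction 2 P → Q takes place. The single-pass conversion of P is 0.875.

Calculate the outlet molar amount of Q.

277 mol/min

P reacted = 0.875 × 633 = 553.9 mol/min; ν_P = −2, so ξ = 553.9/2 = 276.9 mol/min.
Outlet amounts (n = n₀ + ν ξ):
  P: 633 − 2(276.9) = 79.12
  Q: 0 + 1(276.9) = 276.9
  R: 631 (inert)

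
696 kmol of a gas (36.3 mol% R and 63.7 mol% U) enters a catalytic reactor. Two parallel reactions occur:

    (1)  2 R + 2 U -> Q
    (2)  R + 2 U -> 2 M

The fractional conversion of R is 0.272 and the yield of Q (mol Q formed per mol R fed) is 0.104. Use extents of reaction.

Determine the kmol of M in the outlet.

32.3 kmol

Yield of Q: 1ξ₁ / 252.6 = 0.104 → ξ₁ = 26.28 kmol.
Conversion of R: 2ξ₁ + 1ξ₂ = 0.272 × 252.6 = 68.72 → ξ₂ = 16.17 kmol.
Outlet amounts (n = n₀ + Σ ν·ξ):
  R: 252.6 − 2(26.28) − 1(16.17) = 183.9
  U: 443.4 − 2(26.28) − 2(16.17) = 358.5
  Q: 0 + 1(26.28) = 26.28
  M: 0 + 2(16.17) = 32.34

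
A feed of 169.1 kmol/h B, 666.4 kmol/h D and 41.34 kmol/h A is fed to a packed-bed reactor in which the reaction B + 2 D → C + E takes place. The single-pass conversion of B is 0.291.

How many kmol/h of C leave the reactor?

B reacted = 0.291 × 169.1 = 49.21 kmol/h; ν_B = −1, so ξ = 49.21/1 = 49.21 kmol/h.
Outlet amounts (n = n₀ + ν ξ):
  B: 169.1 − 1(49.21) = 119.9
  D: 666.4 − 2(49.21) = 568
  C: 0 + 1(49.21) = 49.21
  E: 0 + 1(49.21) = 49.21
  A: 41.34 (inert)

49.2 kmol/h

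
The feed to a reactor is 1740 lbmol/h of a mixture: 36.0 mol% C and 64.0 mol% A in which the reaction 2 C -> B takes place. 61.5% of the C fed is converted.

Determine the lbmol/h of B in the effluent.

C reacted = 0.615 × 626.4 = 385.2 lbmol/h; ν_C = −2, so ξ = 385.2/2 = 192.6 lbmol/h.
Outlet amounts (n = n₀ + ν ξ):
  C: 626.4 − 2(192.6) = 241.2
  B: 0 + 1(192.6) = 192.6
  A: 1114 (inert)

193 lbmol/h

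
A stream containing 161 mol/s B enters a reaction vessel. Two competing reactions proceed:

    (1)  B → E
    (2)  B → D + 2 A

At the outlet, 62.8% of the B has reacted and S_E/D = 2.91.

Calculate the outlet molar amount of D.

Conversion of B: B consumed = 0.628 × 161 = 101.1 mol/s = 1ξ₁ + 1ξ₂.
Selectivity: 1ξ₁ / (1ξ₂) = 2.91 → ξ₁ = 2.91 ξ₂.
Substitute: (1·2.91 + 1) ξ₂ = 101.1 → ξ₂ = 25.86 mol/s, ξ₁ = 75.25 mol/s.
Outlet amounts (n = n₀ + Σ ν·ξ):
  B: 161 − 1(75.25) − 1(25.86) = 59.89
  E: 0 + 1(75.25) = 75.25
  D: 0 + 1(25.86) = 25.86
  A: 0 + 2(25.86) = 51.72

25.9 mol/s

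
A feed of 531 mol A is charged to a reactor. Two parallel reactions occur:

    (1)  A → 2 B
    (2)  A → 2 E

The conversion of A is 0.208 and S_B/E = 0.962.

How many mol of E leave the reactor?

113 mol

Conversion of A: A consumed = 0.208 × 531 = 110.4 mol = 1ξ₁ + 1ξ₂.
Selectivity: 2ξ₁ / (2ξ₂) = 0.962 → ξ₁ = 0.962 ξ₂.
Substitute: (1·0.962 + 1) ξ₂ = 110.4 → ξ₂ = 56.29 mol, ξ₁ = 54.15 mol.
Outlet amounts (n = n₀ + Σ ν·ξ):
  A: 531 − 1(54.15) − 1(56.29) = 420.6
  B: 0 + 2(54.15) = 108.3
  E: 0 + 2(56.29) = 112.6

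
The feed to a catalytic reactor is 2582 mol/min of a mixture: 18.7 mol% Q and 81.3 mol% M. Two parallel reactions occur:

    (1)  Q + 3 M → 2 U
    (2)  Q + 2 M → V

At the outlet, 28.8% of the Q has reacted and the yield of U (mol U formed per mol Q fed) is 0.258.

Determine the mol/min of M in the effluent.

1760 mol/min

Yield of U: 2ξ₁ / 482.8 = 0.258 → ξ₁ = 62.29 mol/min.
Conversion of Q: 1ξ₁ + 1ξ₂ = 0.288 × 482.8 = 139.1 → ξ₂ = 76.77 mol/min.
Outlet amounts (n = n₀ + Σ ν·ξ):
  Q: 482.8 − 1(62.29) − 1(76.77) = 343.8
  M: 2099 − 3(62.29) − 2(76.77) = 1759
  U: 0 + 2(62.29) = 124.6
  V: 0 + 1(76.77) = 76.77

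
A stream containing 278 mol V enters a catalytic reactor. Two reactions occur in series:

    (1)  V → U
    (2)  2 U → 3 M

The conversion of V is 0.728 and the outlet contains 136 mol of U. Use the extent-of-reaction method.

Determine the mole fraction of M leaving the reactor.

Conversion of V: V consumed = 1ξ₁ = 0.728 × 278 → ξ₁ = 202.4 mol.
U balance: n_U = 0 + 1ξ₁ − 2ξ₂ = 136 → ξ₂ = (1·202.4 − 136)/2 = 33.19 mol.
Outlet amounts (n = n₀ + Σ ν·ξ):
  V: 278 − 1(202.4) = 75.62
  U: 0 + 1(202.4) − 2(33.19) = 136
  M: 0 + 3(33.19) = 99.58
Total out = 311.2 mol; y_M = 99.58 / 311.2 = 0.32.

0.32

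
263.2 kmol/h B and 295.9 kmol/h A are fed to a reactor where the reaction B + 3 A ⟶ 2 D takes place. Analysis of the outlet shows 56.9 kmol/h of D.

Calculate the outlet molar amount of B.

For D: n = n₀ + 2ξ → 56.9 = 0 + 2ξ, giving ξ = 28.45 kmol/h.
Outlet amounts (n = n₀ + ν ξ):
  B: 263.2 − 1(28.45) = 234.8
  A: 295.9 − 3(28.45) = 210.5
  D: 0 + 2(28.45) = 56.9

235 kmol/h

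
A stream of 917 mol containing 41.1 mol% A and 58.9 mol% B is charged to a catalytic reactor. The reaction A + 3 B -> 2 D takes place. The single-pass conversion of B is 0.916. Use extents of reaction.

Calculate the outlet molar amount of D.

330 mol

B reacted = 0.916 × 540.1 = 494.7 mol; ν_B = −3, so ξ = 494.7/3 = 164.9 mol.
Outlet amounts (n = n₀ + ν ξ):
  A: 376.9 − 1(164.9) = 212
  B: 540.1 − 3(164.9) = 45.37
  D: 0 + 2(164.9) = 329.8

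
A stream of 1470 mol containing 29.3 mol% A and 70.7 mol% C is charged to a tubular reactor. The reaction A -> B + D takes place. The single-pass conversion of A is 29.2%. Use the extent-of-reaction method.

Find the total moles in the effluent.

1600 mol

A reacted = 0.292 × 430.7 = 125.8 mol; ν_A = −1, so ξ = 125.8/1 = 125.8 mol.
Outlet amounts (n = n₀ + ν ξ):
  A: 430.7 − 1(125.8) = 304.9
  B: 0 + 1(125.8) = 125.8
  D: 0 + 1(125.8) = 125.8
  C: 1039 (inert)
Total out = 304.9 + 125.8 + 125.8 + 1039 = 1596 mol.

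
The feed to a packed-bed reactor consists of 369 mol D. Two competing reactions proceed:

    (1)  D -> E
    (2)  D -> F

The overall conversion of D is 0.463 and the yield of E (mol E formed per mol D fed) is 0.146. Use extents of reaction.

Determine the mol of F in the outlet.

117 mol

Yield of E: 1ξ₁ / 369 = 0.146 → ξ₁ = 53.87 mol.
Conversion of D: 1ξ₁ + 1ξ₂ = 0.463 × 369 = 170.8 → ξ₂ = 117 mol.
Outlet amounts (n = n₀ + Σ ν·ξ):
  D: 369 − 1(53.87) − 1(117) = 198.2
  E: 0 + 1(53.87) = 53.87
  F: 0 + 1(117) = 117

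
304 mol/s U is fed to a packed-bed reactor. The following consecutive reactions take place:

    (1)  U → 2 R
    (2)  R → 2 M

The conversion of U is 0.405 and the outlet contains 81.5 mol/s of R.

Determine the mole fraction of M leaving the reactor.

Conversion of U: U consumed = 1ξ₁ = 0.405 × 304 → ξ₁ = 123.1 mol/s.
R balance: n_R = 0 + 2ξ₁ − 1ξ₂ = 81.5 → ξ₂ = (2·123.1 − 81.5)/1 = 164.7 mol/s.
Outlet amounts (n = n₀ + Σ ν·ξ):
  U: 304 − 1(123.1) = 180.9
  R: 0 + 2(123.1) − 1(164.7) = 81.5
  M: 0 + 2(164.7) = 329.5
Total out = 591.9 mol/s; y_M = 329.5 / 591.9 = 0.5567.

0.557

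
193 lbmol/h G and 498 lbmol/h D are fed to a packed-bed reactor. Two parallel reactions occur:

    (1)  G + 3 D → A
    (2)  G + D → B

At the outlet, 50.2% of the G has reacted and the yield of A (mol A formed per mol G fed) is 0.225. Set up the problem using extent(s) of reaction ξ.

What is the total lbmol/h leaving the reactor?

507 lbmol/h

Yield of A: 1ξ₁ / 193 = 0.225 → ξ₁ = 43.43 lbmol/h.
Conversion of G: 1ξ₁ + 1ξ₂ = 0.502 × 193 = 96.89 → ξ₂ = 53.46 lbmol/h.
Outlet amounts (n = n₀ + Σ ν·ξ):
  G: 193 − 1(43.43) − 1(53.46) = 96.11
  D: 498 − 3(43.43) − 1(53.46) = 314.3
  A: 0 + 1(43.43) = 43.43
  B: 0 + 1(53.46) = 53.46
Total out = 96.11 + 314.3 + 43.43 + 53.46 = 507.3 lbmol/h.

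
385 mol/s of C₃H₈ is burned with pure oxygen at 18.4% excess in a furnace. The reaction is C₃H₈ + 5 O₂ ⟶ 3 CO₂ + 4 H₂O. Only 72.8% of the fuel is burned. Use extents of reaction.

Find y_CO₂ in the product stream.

0.286

Stoichiometric O₂ = 5 × 385 = 1925 mol/s; O₂ fed = 1925 × 1.184 = 2279 mol/s.
Fuel reacted = 0.728 × 385 → ξ = 280.3 mol/s.
Outlet (n = n₀ + ν ξ):
  C₃H₈: 385 − 1(280.3) = 104.7
  O₂: 2279 − 5(280.3) = 877.8
  CO₂: 0 + 3(280.3) = 840.8
  H₂O: 0 + 4(280.3) = 1121
Total out = 2944 mol/s; y_CO₂ = 840.8 / 2944 = 0.2856.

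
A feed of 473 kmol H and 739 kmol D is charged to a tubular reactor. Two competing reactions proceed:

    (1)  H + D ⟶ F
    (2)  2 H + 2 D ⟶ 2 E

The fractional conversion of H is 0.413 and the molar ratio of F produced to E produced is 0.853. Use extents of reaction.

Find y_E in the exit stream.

Conversion of H: H consumed = 0.413 × 473 = 195.3 kmol = 1ξ₁ + 2ξ₂.
Selectivity: 1ξ₁ / (2ξ₂) = 0.853 → ξ₁ = 1.706 ξ₂.
Substitute: (1·1.706 + 2) ξ₂ = 195.3 → ξ₂ = 52.71 kmol, ξ₁ = 89.93 kmol.
Outlet amounts (n = n₀ + Σ ν·ξ):
  H: 473 − 1(89.93) − 2(52.71) = 277.7
  D: 739 − 1(89.93) − 2(52.71) = 543.7
  F: 0 + 1(89.93) = 89.93
  E: 0 + 2(52.71) = 105.4
Total out = 1017 kmol; y_E = 105.4 / 1017 = 0.1037.

0.104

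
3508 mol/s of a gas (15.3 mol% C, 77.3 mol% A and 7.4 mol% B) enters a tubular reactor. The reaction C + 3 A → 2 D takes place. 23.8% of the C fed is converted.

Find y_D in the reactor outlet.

0.0785

C reacted = 0.238 × 536.7 = 127.7 mol/s; ν_C = −1, so ξ = 127.7/1 = 127.7 mol/s.
Outlet amounts (n = n₀ + ν ξ):
  C: 536.7 − 1(127.7) = 409
  A: 2712 − 3(127.7) = 2328
  D: 0 + 2(127.7) = 255.5
  B: 259.6 (inert)
Total out = 3253 mol/s; y_D = 255.5 / 3253 = 0.07855.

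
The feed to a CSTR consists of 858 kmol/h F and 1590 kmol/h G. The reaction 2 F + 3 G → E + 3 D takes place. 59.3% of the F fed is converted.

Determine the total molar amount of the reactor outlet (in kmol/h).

F reacted = 0.593 × 858 = 508.8 kmol/h; ν_F = −2, so ξ = 508.8/2 = 254.4 kmol/h.
Outlet amounts (n = n₀ + ν ξ):
  F: 858 − 2(254.4) = 349.2
  G: 1590 − 3(254.4) = 826.8
  E: 0 + 1(254.4) = 254.4
  D: 0 + 3(254.4) = 763.2
Total out = 349.2 + 826.8 + 254.4 + 763.2 = 2194 kmol/h.

2190 kmol/h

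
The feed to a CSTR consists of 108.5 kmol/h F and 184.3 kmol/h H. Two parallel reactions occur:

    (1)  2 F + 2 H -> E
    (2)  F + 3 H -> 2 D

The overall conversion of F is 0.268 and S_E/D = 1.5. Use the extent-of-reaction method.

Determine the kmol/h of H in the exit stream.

Conversion of F: F consumed = 0.268 × 108.5 = 29.08 kmol/h = 2ξ₁ + 1ξ₂.
Selectivity: 1ξ₁ / (2ξ₂) = 1.5 → ξ₁ = 3 ξ₂.
Substitute: (2·3 + 1) ξ₂ = 29.08 → ξ₂ = 4.154 kmol/h, ξ₁ = 12.46 kmol/h.
Outlet amounts (n = n₀ + Σ ν·ξ):
  F: 108.5 − 2(12.46) − 1(4.154) = 79.42
  H: 184.3 − 2(12.46) − 3(4.154) = 146.9
  E: 0 + 1(12.46) = 12.46
  D: 0 + 2(4.154) = 8.308

147 kmol/h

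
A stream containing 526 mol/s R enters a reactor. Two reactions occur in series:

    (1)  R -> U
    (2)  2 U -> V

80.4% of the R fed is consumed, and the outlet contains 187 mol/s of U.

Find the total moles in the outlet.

Conversion of R: R consumed = 1ξ₁ = 0.804 × 526 → ξ₁ = 422.9 mol/s.
U balance: n_U = 0 + 1ξ₁ − 2ξ₂ = 187 → ξ₂ = (1·422.9 − 187)/2 = 118 mol/s.
Outlet amounts (n = n₀ + Σ ν·ξ):
  R: 526 − 1(422.9) = 103.1
  U: 0 + 1(422.9) − 2(118) = 187
  V: 0 + 1(118) = 118
Total out = 103.1 + 187 + 118 = 408 mol/s.

408 mol/s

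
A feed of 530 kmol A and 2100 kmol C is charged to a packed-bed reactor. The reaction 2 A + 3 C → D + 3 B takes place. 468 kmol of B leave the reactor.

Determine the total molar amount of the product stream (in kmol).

2470 kmol

For B: n = n₀ + 3ξ → 468 = 0 + 3ξ, giving ξ = 156 kmol.
Outlet amounts (n = n₀ + ν ξ):
  A: 530 − 2(156) = 218
  C: 2100 − 3(156) = 1632
  D: 0 + 1(156) = 156
  B: 0 + 3(156) = 468
Total out = 218 + 1632 + 156 + 468 = 2474 kmol.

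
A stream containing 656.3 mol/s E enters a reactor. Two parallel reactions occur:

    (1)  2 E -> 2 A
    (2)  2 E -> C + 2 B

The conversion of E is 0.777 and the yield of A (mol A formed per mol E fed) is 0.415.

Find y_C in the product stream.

Yield of A: 2ξ₁ / 656.3 = 0.415 → ξ₁ = 136.2 mol/s.
Conversion of E: 2ξ₁ + 2ξ₂ = 0.777 × 656.3 = 509.9 → ξ₂ = 118.8 mol/s.
Outlet amounts (n = n₀ + Σ ν·ξ):
  E: 656.3 − 2(136.2) − 2(118.8) = 146.4
  A: 0 + 2(136.2) = 272.4
  C: 0 + 1(118.8) = 118.8
  B: 0 + 2(118.8) = 237.6
Total out = 775.1 mol/s; y_C = 118.8 / 775.1 = 0.1533.

0.153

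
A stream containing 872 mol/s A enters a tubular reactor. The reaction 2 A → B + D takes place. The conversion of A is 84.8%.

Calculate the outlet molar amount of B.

A reacted = 0.848 × 872 = 739.5 mol/s; ν_A = −2, so ξ = 739.5/2 = 369.7 mol/s.
Outlet amounts (n = n₀ + ν ξ):
  A: 872 − 2(369.7) = 132.5
  B: 0 + 1(369.7) = 369.7
  D: 0 + 1(369.7) = 369.7

370 mol/s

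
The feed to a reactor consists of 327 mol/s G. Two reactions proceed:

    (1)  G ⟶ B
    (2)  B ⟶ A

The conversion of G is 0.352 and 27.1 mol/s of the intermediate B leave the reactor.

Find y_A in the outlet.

Conversion of G: G consumed = 1ξ₁ = 0.352 × 327 → ξ₁ = 115.1 mol/s.
B balance: n_B = 0 + 1ξ₁ − 1ξ₂ = 27.1 → ξ₂ = (1·115.1 − 27.1)/1 = 88 mol/s.
Outlet amounts (n = n₀ + Σ ν·ξ):
  G: 327 − 1(115.1) = 211.9
  B: 0 + 1(115.1) − 1(88) = 27.1
  A: 0 + 1(88) = 88
Total out = 327 mol/s; y_A = 88 / 327 = 0.2691.

0.269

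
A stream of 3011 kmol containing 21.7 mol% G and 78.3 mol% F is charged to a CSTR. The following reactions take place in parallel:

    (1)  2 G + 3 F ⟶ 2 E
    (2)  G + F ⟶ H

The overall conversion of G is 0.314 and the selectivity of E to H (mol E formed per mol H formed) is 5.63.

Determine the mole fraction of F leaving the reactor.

0.76

Conversion of G: G consumed = 0.314 × 653.4 = 205.2 kmol = 2ξ₁ + 1ξ₂.
Selectivity: 2ξ₁ / (1ξ₂) = 5.63 → ξ₁ = 2.815 ξ₂.
Substitute: (2·2.815 + 1) ξ₂ = 205.2 → ξ₂ = 30.94 kmol, ξ₁ = 87.11 kmol.
Outlet amounts (n = n₀ + Σ ν·ξ):
  G: 653.4 − 2(87.11) − 1(30.94) = 448.2
  F: 2358 − 3(87.11) − 1(30.94) = 2065
  E: 0 + 2(87.11) = 174.2
  H: 0 + 1(30.94) = 30.94
Total out = 2719 kmol; y_F = 2065 / 2719 = 0.7597.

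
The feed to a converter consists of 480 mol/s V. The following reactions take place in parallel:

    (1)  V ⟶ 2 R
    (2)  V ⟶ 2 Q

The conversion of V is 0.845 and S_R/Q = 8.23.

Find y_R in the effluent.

0.817

Conversion of V: V consumed = 0.845 × 480 = 405.6 mol/s = 1ξ₁ + 1ξ₂.
Selectivity: 2ξ₁ / (2ξ₂) = 8.23 → ξ₁ = 8.23 ξ₂.
Substitute: (1·8.23 + 1) ξ₂ = 405.6 → ξ₂ = 43.94 mol/s, ξ₁ = 361.7 mol/s.
Outlet amounts (n = n₀ + Σ ν·ξ):
  V: 480 − 1(361.7) − 1(43.94) = 74.4
  R: 0 + 2(361.7) = 723.3
  Q: 0 + 2(43.94) = 87.89
Total out = 885.6 mol/s; y_R = 723.3 / 885.6 = 0.8167.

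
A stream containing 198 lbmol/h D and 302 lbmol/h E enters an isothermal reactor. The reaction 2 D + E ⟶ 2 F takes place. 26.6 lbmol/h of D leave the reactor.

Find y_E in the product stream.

For D: n = n₀ − 2ξ → 26.6 = 198 − 2ξ, giving ξ = 85.7 lbmol/h.
Outlet amounts (n = n₀ + ν ξ):
  D: 198 − 2(85.7) = 26.6
  E: 302 − 1(85.7) = 216.3
  F: 0 + 2(85.7) = 171.4
Total out = 414.3 lbmol/h; y_E = 216.3 / 414.3 = 0.5221.

0.522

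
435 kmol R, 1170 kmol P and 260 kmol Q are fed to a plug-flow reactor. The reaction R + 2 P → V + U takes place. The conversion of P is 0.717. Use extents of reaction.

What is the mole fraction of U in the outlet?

0.29

P reacted = 0.717 × 1170 = 838.9 kmol; ν_P = −2, so ξ = 838.9/2 = 419.4 kmol.
Outlet amounts (n = n₀ + ν ξ):
  R: 435 − 1(419.4) = 15.56
  P: 1170 − 2(419.4) = 331.1
  V: 0 + 1(419.4) = 419.4
  U: 0 + 1(419.4) = 419.4
  Q: 260 (inert)
Total out = 1446 kmol; y_U = 419.4 / 1446 = 0.2902.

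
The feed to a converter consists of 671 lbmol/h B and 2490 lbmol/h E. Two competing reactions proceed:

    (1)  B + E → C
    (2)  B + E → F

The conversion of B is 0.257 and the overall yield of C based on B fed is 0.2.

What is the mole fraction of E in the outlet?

0.775

Yield of C: 1ξ₁ / 671 = 0.2 → ξ₁ = 134.2 lbmol/h.
Conversion of B: 1ξ₁ + 1ξ₂ = 0.257 × 671 = 172.4 → ξ₂ = 38.25 lbmol/h.
Outlet amounts (n = n₀ + Σ ν·ξ):
  B: 671 − 1(134.2) − 1(38.25) = 498.6
  E: 2490 − 1(134.2) − 1(38.25) = 2318
  C: 0 + 1(134.2) = 134.2
  F: 0 + 1(38.25) = 38.25
Total out = 2989 lbmol/h; y_E = 2318 / 2989 = 0.7755.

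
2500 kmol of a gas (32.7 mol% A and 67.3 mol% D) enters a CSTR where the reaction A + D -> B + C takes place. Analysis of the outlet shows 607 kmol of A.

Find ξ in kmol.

ξ = 210 kmol

For A: n = n₀ − 1ξ → 607 = 817.5 − 1ξ, giving ξ = 210.5 kmol.
Outlet amounts (n = n₀ + ν ξ):
  A: 817.5 − 1(210.5) = 607
  D: 1682 − 1(210.5) = 1472
  B: 0 + 1(210.5) = 210.5
  C: 0 + 1(210.5) = 210.5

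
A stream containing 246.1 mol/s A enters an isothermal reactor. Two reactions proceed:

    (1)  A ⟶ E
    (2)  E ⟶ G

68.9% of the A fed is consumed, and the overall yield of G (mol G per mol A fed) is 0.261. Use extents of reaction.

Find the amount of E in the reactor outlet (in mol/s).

Conversion of A: A consumed = 1ξ₁ = 0.689 × 246.1 → ξ₁ = 169.6 mol/s.
Yield of G: 1ξ₂ / 246.1 = 0.261 → ξ₂ = 64.23 mol/s.
Outlet amounts (n = n₀ + Σ ν·ξ):
  A: 246.1 − 1(169.6) = 76.54
  E: 0 + 1(169.6) − 1(64.23) = 105.3
  G: 0 + 1(64.23) = 64.23

105 mol/s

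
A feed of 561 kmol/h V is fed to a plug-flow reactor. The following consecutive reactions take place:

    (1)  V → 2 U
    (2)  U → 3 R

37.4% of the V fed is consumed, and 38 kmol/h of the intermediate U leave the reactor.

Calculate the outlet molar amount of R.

1140 kmol/h

Conversion of V: V consumed = 1ξ₁ = 0.374 × 561 → ξ₁ = 209.8 kmol/h.
U balance: n_U = 0 + 2ξ₁ − 1ξ₂ = 38 → ξ₂ = (2·209.8 − 38)/1 = 381.6 kmol/h.
Outlet amounts (n = n₀ + Σ ν·ξ):
  V: 561 − 1(209.8) = 351.2
  U: 0 + 2(209.8) − 1(381.6) = 38
  R: 0 + 3(381.6) = 1145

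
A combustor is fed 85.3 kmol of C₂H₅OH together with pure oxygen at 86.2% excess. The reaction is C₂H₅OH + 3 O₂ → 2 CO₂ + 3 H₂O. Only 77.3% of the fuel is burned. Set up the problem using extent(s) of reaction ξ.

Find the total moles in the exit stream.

628 kmol

Stoichiometric O₂ = 3 × 85.3 = 255.9 kmol; O₂ fed = 255.9 × 1.862 = 476.5 kmol.
Fuel reacted = 0.773 × 85.3 → ξ = 65.94 kmol.
Outlet (n = n₀ + ν ξ):
  C₂H₅OH: 85.3 − 1(65.94) = 19.36
  O₂: 476.5 − 3(65.94) = 278.7
  CO₂: 0 + 2(65.94) = 131.9
  H₂O: 0 + 3(65.94) = 197.8
Total out = 19.36 + 278.7 + 131.9 + 197.8 = 627.7 kmol.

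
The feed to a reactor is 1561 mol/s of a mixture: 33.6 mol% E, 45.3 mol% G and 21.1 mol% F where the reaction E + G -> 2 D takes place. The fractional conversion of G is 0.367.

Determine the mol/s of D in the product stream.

519 mol/s

G reacted = 0.367 × 707.1 = 259.5 mol/s; ν_G = −1, so ξ = 259.5/1 = 259.5 mol/s.
Outlet amounts (n = n₀ + ν ξ):
  E: 524.5 − 1(259.5) = 265
  G: 707.1 − 1(259.5) = 447.6
  D: 0 + 2(259.5) = 519
  F: 329.4 (inert)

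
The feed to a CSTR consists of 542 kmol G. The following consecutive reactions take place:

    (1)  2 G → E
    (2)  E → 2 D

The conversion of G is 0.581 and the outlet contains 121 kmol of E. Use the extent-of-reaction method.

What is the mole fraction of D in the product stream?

0.173

Conversion of G: G consumed = 2ξ₁ = 0.581 × 542 → ξ₁ = 157.5 kmol.
E balance: n_E = 0 + 1ξ₁ − 1ξ₂ = 121 → ξ₂ = (1·157.5 − 121)/1 = 36.45 kmol.
Outlet amounts (n = n₀ + Σ ν·ξ):
  G: 542 − 2(157.5) = 227.1
  E: 0 + 1(157.5) − 1(36.45) = 121
  D: 0 + 2(36.45) = 72.9
Total out = 421 kmol; y_D = 72.9 / 421 = 0.1732.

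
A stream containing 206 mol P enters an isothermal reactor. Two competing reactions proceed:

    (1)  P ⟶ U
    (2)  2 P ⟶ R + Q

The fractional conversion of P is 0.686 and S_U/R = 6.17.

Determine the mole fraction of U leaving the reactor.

0.518

Conversion of P: P consumed = 0.686 × 206 = 141.3 mol = 1ξ₁ + 2ξ₂.
Selectivity: 1ξ₁ / (1ξ₂) = 6.17 → ξ₁ = 6.17 ξ₂.
Substitute: (1·6.17 + 2) ξ₂ = 141.3 → ξ₂ = 17.3 mol, ξ₁ = 106.7 mol.
Outlet amounts (n = n₀ + Σ ν·ξ):
  P: 206 − 1(106.7) − 2(17.3) = 64.68
  U: 0 + 1(106.7) = 106.7
  R: 0 + 1(17.3) = 17.3
  Q: 0 + 1(17.3) = 17.3
Total out = 206 mol; y_U = 106.7 / 206 = 0.5181.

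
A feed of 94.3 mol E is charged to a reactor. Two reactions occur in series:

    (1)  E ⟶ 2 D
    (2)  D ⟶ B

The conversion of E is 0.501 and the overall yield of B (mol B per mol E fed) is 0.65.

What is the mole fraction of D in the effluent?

Conversion of E: E consumed = 1ξ₁ = 0.501 × 94.3 → ξ₁ = 47.24 mol.
Yield of B: 1ξ₂ / 94.3 = 0.65 → ξ₂ = 61.3 mol.
Outlet amounts (n = n₀ + Σ ν·ξ):
  E: 94.3 − 1(47.24) = 47.06
  D: 0 + 2(47.24) − 1(61.3) = 33.19
  B: 0 + 1(61.3) = 61.3
Total out = 141.5 mol; y_D = 33.19 / 141.5 = 0.2345.

0.235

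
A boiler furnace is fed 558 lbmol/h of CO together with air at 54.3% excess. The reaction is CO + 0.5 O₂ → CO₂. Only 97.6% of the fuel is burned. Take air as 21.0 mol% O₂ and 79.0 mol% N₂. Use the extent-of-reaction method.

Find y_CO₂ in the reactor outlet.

Stoichiometric O₂ = 0.5 × 558 = 279 lbmol/h; O₂ fed = 279 × 1.543 = 430.5 lbmol/h.
N₂ fed = 430.5 × 79/21 = 1619 lbmol/h.
Fuel reacted = 0.976 × 558 → ξ = 544.6 lbmol/h.
Outlet (n = n₀ + ν ξ):
  CO: 558 − 1(544.6) = 13.39
  O₂: 430.5 − 0.5(544.6) = 158.2
  N₂: 1619 (inert)
  CO₂: 0 + 1(544.6) = 544.6
Total out = 2336 lbmol/h; y_CO₂ = 544.6 / 2336 = 0.2332.

0.233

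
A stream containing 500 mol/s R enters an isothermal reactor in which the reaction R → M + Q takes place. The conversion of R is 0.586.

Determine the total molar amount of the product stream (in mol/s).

793 mol/s

R reacted = 0.586 × 500 = 293 mol/s; ν_R = −1, so ξ = 293/1 = 293 mol/s.
Outlet amounts (n = n₀ + ν ξ):
  R: 500 − 1(293) = 207
  M: 0 + 1(293) = 293
  Q: 0 + 1(293) = 293
Total out = 207 + 293 + 293 = 793 mol/s.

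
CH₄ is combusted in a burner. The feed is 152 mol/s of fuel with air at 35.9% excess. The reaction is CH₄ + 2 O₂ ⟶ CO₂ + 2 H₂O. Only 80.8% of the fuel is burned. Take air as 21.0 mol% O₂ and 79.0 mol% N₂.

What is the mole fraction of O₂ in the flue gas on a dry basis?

Stoichiometric O₂ = 2 × 152 = 304 mol/s; O₂ fed = 304 × 1.359 = 413.1 mol/s.
N₂ fed = 413.1 × 79/21 = 1554 mol/s.
Fuel reacted = 0.808 × 152 → ξ = 122.8 mol/s.
Outlet (n = n₀ + ν ξ):
  CH₄: 152 − 1(122.8) = 29.18
  O₂: 413.1 − 2(122.8) = 167.5
  N₂: 1554 (inert)
  CO₂: 0 + 1(122.8) = 122.8
  H₂O: 0 + 2(122.8) = 245.6
Dry total = 1874 mol/s; y_O₂ (dry) = 167.5 / 1874 = 0.0894.

0.0894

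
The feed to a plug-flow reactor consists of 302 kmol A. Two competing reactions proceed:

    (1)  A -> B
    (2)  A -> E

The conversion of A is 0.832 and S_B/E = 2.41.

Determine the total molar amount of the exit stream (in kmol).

Conversion of A: A consumed = 0.832 × 302 = 251.3 kmol = 1ξ₁ + 1ξ₂.
Selectivity: 1ξ₁ / (1ξ₂) = 2.41 → ξ₁ = 2.41 ξ₂.
Substitute: (1·2.41 + 1) ξ₂ = 251.3 → ξ₂ = 73.68 kmol, ξ₁ = 177.6 kmol.
Outlet amounts (n = n₀ + Σ ν·ξ):
  A: 302 − 1(177.6) − 1(73.68) = 50.74
  B: 0 + 1(177.6) = 177.6
  E: 0 + 1(73.68) = 73.68
Total out = 50.74 + 177.6 + 73.68 = 302 kmol.

302 kmol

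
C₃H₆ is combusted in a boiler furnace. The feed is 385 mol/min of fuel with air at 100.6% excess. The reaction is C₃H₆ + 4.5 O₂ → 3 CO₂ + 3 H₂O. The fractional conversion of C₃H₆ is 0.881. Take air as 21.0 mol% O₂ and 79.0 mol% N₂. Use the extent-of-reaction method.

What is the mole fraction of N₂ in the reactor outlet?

0.764

Stoichiometric O₂ = 4.5 × 385 = 1732 mol/min; O₂ fed = 1732 × 2.006 = 3475 mol/min.
N₂ fed = 3475 × 79/21 = 13070 mol/min.
Fuel reacted = 0.881 × 385 → ξ = 339.2 mol/min.
Outlet (n = n₀ + ν ξ):
  C₃H₆: 385 − 1(339.2) = 45.81
  O₂: 3475 − 4.5(339.2) = 1949
  N₂: 13070 (inert)
  CO₂: 0 + 3(339.2) = 1018
  H₂O: 0 + 3(339.2) = 1018
Total out = 17100 mol/min; y_N₂ = 13070 / 17100 = 0.7644.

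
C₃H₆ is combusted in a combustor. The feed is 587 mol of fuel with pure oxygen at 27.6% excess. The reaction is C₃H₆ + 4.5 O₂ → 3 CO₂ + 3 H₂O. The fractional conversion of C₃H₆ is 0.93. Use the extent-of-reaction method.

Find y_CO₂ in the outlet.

Stoichiometric O₂ = 4.5 × 587 = 2642 mol; O₂ fed = 2642 × 1.276 = 3371 mol.
Fuel reacted = 0.93 × 587 → ξ = 545.9 mol.
Outlet (n = n₀ + ν ξ):
  C₃H₆: 587 − 1(545.9) = 41.09
  O₂: 3371 − 4.5(545.9) = 914
  CO₂: 0 + 3(545.9) = 1638
  H₂O: 0 + 3(545.9) = 1638
Total out = 4231 mol; y_CO₂ = 1638 / 4231 = 0.3871.

0.387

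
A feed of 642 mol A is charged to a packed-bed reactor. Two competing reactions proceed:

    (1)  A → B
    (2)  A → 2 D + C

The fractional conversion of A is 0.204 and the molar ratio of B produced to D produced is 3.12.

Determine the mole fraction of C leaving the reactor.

Conversion of A: A consumed = 0.204 × 642 = 131 mol = 1ξ₁ + 1ξ₂.
Selectivity: 1ξ₁ / (2ξ₂) = 3.12 → ξ₁ = 6.24 ξ₂.
Substitute: (1·6.24 + 1) ξ₂ = 131 → ξ₂ = 18.09 mol, ξ₁ = 112.9 mol.
Outlet amounts (n = n₀ + Σ ν·ξ):
  A: 642 − 1(112.9) − 1(18.09) = 511
  B: 0 + 1(112.9) = 112.9
  D: 0 + 2(18.09) = 36.18
  C: 0 + 1(18.09) = 18.09
Total out = 678.2 mol; y_C = 18.09 / 678.2 = 0.02667.

0.0267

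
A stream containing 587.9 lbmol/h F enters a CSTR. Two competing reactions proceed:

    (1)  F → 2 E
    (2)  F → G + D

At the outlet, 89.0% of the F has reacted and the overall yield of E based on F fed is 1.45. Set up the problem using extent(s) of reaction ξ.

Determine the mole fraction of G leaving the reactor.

0.0873

Yield of E: 2ξ₁ / 587.9 = 1.45 → ξ₁ = 426.2 lbmol/h.
Conversion of F: 1ξ₁ + 1ξ₂ = 0.89 × 587.9 = 523.2 → ξ₂ = 97 lbmol/h.
Outlet amounts (n = n₀ + Σ ν·ξ):
  F: 587.9 − 1(426.2) − 1(97) = 64.67
  E: 0 + 2(426.2) = 852.5
  G: 0 + 1(97) = 97
  D: 0 + 1(97) = 97
Total out = 1111 lbmol/h; y_G = 97 / 1111 = 0.0873.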